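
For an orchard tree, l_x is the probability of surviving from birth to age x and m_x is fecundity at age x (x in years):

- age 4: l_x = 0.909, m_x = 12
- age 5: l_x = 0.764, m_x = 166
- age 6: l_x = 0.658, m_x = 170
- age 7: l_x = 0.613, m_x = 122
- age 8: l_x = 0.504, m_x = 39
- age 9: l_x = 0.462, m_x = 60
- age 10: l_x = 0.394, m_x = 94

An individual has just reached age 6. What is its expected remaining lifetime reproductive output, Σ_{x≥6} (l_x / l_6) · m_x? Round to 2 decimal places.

l_6 = 0.658. Conditional survival from age 6 to x is l_x / l_6.
  x=6: (0.658/0.658) × 170 = 170.0000
  x=7: (0.613/0.658) × 122 = 113.6565
  x=8: (0.504/0.658) × 39 = 29.8723
  x=9: (0.462/0.658) × 60 = 42.1277
  x=10: (0.394/0.658) × 94 = 56.2857
Sum = 170.0000 + 113.6565 + 29.8723 + 42.1277 + 56.2857 = 411.9422

411.94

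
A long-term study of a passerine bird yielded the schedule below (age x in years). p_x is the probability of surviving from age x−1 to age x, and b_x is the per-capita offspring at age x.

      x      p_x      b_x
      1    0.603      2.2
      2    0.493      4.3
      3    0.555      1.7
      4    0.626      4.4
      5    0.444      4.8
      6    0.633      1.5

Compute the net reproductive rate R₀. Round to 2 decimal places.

Survivorship from birth: l_x = p_1·p_2·…·p_x.
  l_1 = 0.60300
  l_2 = 0.29728
  l_3 = 0.16499
  l_4 = 0.10328
  l_5 = 0.04586
  l_6 = 0.02903
R₀ = Σ l_x b_x:
  age 1: 0.60300 × 2.2 = 1.3266
  age 2: 0.29728 × 4.3 = 1.2783
  age 3: 0.16499 × 1.7 = 0.2805
  age 4: 0.10328 × 4.4 = 0.4544
  age 5: 0.04586 × 4.8 = 0.2201
  age 6: 0.02903 × 1.5 = 0.0435
R₀ = 1.3266 + 1.2783 + 0.2805 + 0.4544 + 0.2201 + 0.0435 = 3.6035

3.60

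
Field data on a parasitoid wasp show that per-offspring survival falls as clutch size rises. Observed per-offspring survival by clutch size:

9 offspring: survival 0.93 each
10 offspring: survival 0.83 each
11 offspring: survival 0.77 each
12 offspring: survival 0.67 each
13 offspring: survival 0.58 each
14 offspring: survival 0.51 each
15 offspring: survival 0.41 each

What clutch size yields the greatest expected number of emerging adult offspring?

11

Expected emerging adult offspring = c × s(c):
  c=9: 9 × 0.93 = 8.370
  c=10: 10 × 0.83 = 8.300
  c=11: 11 × 0.77 = 8.470
  c=12: 12 × 0.67 = 8.040
  c=13: 13 × 0.58 = 7.540
  c=14: 14 × 0.51 = 7.140
  c=15: 15 × 0.41 = 6.150
Maximum at c = 11 (8.470 emerging adult offspring).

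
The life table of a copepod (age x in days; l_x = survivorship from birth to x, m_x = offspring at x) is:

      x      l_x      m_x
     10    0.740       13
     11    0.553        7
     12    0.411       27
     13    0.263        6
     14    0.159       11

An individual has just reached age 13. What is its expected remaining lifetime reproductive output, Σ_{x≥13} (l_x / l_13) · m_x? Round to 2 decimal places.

12.65

l_13 = 0.263. Conditional survival from age 13 to x is l_x / l_13.
  x=13: (0.263/0.263) × 6 = 6.0000
  x=14: (0.159/0.263) × 11 = 6.6502
Sum = 6.0000 + 6.6502 = 12.6502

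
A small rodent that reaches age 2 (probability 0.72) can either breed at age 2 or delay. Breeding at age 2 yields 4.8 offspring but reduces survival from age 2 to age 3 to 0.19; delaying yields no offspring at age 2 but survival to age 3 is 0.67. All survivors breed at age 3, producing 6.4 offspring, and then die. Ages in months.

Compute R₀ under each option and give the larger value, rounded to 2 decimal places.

breed at age 2: R₀ = 0.72 × (4.8 + 0.19 × 6.4) = 0.72 × 6.0160 = 4.3315
delay to age 3: R₀ = 0.72 × (0.67 × 6.4) = 0.72 × 4.2880 = 3.0874
Higher: breed at age 2 (4.3315).

4.33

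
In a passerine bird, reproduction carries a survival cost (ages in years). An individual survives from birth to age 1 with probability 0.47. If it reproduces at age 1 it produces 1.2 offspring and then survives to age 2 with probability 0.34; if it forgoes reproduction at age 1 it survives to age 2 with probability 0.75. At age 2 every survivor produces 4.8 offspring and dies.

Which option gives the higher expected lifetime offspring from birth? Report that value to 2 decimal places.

breed at age 1: R₀ = 0.47 × (1.2 + 0.34 × 4.8) = 0.47 × 2.8320 = 1.3310
delay to age 2: R₀ = 0.47 × (0.75 × 4.8) = 0.47 × 3.6000 = 1.6920
Higher: delay to age 2 (1.6920).

1.69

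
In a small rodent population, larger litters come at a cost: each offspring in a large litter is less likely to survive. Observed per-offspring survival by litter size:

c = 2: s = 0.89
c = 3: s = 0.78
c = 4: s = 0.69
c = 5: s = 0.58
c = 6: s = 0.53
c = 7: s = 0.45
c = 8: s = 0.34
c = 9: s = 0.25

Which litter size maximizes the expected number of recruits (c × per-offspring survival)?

6

Expected recruits = c × s(c):
  c=2: 2 × 0.89 = 1.780
  c=3: 3 × 0.78 = 2.340
  c=4: 4 × 0.69 = 2.760
  c=5: 5 × 0.58 = 2.900
  c=6: 6 × 0.53 = 3.180
  c=7: 7 × 0.45 = 3.150
  c=8: 8 × 0.34 = 2.720
  c=9: 9 × 0.25 = 2.250
Maximum at c = 6 (3.180 recruits).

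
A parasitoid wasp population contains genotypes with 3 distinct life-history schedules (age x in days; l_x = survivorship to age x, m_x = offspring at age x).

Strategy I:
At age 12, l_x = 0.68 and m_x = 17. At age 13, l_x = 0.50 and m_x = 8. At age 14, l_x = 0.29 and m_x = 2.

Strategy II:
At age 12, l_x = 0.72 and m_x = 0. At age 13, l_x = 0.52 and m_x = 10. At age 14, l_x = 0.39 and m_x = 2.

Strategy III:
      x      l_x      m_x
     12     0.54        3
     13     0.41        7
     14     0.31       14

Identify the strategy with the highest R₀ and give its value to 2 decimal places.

16.14

Strategy I: R₀ = 0.68×17 + 0.50×8 + 0.29×2 = 16.1400
Strategy II: R₀ = 0.72×0 + 0.52×10 + 0.39×2 = 5.9800
Strategy III: R₀ = 0.54×3 + 0.41×7 + 0.31×14 = 8.8300
Highest R₀: strategy I with 16.1400.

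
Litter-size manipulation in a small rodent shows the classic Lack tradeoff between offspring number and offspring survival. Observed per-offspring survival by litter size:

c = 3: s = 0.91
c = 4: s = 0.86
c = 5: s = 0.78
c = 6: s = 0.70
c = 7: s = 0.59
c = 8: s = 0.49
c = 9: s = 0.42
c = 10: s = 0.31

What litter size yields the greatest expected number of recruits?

Expected recruits = c × s(c):
  c=3: 3 × 0.91 = 2.730
  c=4: 4 × 0.86 = 3.440
  c=5: 5 × 0.78 = 3.900
  c=6: 6 × 0.70 = 4.200
  c=7: 7 × 0.59 = 4.130
  c=8: 8 × 0.49 = 3.920
  c=9: 9 × 0.42 = 3.780
  c=10: 10 × 0.31 = 3.100
Maximum at c = 6 (4.200 recruits).

6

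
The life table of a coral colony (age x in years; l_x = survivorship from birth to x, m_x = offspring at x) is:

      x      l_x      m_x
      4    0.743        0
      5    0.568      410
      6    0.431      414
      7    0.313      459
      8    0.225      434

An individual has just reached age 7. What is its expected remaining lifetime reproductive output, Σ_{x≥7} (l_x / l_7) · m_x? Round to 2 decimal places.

770.98

l_7 = 0.313. Conditional survival from age 7 to x is l_x / l_7.
  x=7: (0.313/0.313) × 459 = 459.0000
  x=8: (0.225/0.313) × 434 = 311.9808
Sum = 459.0000 + 311.9808 = 770.9808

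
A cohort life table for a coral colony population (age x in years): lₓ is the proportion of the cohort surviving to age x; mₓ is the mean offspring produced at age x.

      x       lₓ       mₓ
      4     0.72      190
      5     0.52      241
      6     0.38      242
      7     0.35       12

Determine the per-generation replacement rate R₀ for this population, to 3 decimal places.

R₀ = Σ lₓ mₓ:
  age 4: 0.72 × 190 = 136.8000
  age 5: 0.52 × 241 = 125.3200
  age 6: 0.38 × 242 = 91.9600
  age 7: 0.35 × 12 = 4.2000
R₀ = 136.8000 + 125.3200 + 91.9600 + 4.2000 = 358.2800

358.280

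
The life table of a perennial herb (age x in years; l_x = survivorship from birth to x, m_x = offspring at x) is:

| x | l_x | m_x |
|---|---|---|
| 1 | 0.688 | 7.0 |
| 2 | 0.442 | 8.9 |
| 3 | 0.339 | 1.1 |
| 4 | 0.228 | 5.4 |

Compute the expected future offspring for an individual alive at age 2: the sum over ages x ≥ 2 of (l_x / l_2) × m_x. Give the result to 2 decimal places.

l_2 = 0.442. Conditional survival from age 2 to x is l_x / l_2.
  x=2: (0.442/0.442) × 8.9 = 8.9000
  x=3: (0.339/0.442) × 1.1 = 0.8437
  x=4: (0.228/0.442) × 5.4 = 2.7855
Sum = 8.9000 + 0.8437 + 2.7855 = 12.5292

12.53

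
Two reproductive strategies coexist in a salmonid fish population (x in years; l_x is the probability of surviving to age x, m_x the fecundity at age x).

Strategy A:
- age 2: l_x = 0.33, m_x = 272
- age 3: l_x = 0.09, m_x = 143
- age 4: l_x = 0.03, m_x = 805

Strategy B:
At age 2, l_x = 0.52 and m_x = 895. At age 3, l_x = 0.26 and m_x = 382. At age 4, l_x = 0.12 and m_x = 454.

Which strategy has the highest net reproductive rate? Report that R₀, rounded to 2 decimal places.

Strategy A: R₀ = 0.33×272 + 0.09×143 + 0.03×805 = 126.7800
Strategy B: R₀ = 0.52×895 + 0.26×382 + 0.12×454 = 619.2000
Highest R₀: strategy B with 619.2000.

619.20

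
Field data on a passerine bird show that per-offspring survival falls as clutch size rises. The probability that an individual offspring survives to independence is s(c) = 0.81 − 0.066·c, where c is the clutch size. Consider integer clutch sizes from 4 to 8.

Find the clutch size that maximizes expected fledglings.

6

Expected fledglings = c × s(c):
  c=4: 4 × 0.546 = 2.184
  c=5: 5 × 0.480 = 2.400
  c=6: 6 × 0.414 = 2.484
  c=7: 7 × 0.348 = 2.436
  c=8: 8 × 0.282 = 2.256
Maximum at c = 6 (2.484 fledglings).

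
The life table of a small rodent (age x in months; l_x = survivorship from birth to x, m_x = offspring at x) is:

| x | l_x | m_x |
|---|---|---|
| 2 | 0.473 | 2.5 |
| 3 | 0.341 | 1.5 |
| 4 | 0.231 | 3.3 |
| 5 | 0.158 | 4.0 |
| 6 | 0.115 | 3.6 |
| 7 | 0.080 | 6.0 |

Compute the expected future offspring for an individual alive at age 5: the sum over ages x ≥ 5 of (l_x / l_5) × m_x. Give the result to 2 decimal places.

l_5 = 0.158. Conditional survival from age 5 to x is l_x / l_5.
  x=5: (0.158/0.158) × 4.0 = 4.0000
  x=6: (0.115/0.158) × 3.6 = 2.6203
  x=7: (0.080/0.158) × 6.0 = 3.0380
Sum = 4.0000 + 2.6203 + 3.0380 = 9.6582

9.66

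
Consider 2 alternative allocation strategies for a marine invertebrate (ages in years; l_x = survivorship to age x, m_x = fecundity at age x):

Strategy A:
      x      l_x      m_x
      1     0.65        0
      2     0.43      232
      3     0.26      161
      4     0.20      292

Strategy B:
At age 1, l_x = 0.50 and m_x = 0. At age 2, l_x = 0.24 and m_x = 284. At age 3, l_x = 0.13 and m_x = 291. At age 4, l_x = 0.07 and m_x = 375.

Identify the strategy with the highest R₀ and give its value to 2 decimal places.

Strategy A: R₀ = 0.65×0 + 0.43×232 + 0.26×161 + 0.20×292 = 200.0200
Strategy B: R₀ = 0.50×0 + 0.24×284 + 0.13×291 + 0.07×375 = 132.2400
Highest R₀: strategy A with 200.0200.

200.02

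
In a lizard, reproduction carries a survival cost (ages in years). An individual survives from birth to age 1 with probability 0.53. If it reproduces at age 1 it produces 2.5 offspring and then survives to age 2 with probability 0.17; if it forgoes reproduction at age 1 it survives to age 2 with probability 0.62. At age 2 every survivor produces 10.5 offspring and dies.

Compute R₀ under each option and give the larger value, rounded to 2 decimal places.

3.45

breed at age 1: R₀ = 0.53 × (2.5 + 0.17 × 10.5) = 0.53 × 4.2850 = 2.2711
delay to age 2: R₀ = 0.53 × (0.62 × 10.5) = 0.53 × 6.5100 = 3.4503
Higher: delay to age 2 (3.4503).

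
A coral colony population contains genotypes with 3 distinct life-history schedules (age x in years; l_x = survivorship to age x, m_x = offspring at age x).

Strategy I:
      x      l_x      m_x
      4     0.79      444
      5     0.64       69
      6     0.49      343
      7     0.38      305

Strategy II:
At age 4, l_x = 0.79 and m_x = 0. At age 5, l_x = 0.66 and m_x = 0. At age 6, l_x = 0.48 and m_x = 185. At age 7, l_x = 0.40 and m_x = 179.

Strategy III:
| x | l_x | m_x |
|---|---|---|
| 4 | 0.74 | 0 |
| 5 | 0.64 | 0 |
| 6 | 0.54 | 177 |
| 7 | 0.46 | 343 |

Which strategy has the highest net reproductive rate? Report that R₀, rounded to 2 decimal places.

678.89

Strategy I: R₀ = 0.79×444 + 0.64×69 + 0.49×343 + 0.38×305 = 678.8900
Strategy II: R₀ = 0.79×0 + 0.66×0 + 0.48×185 + 0.40×179 = 160.4000
Strategy III: R₀ = 0.74×0 + 0.64×0 + 0.54×177 + 0.46×343 = 253.3600
Highest R₀: strategy I with 678.8900.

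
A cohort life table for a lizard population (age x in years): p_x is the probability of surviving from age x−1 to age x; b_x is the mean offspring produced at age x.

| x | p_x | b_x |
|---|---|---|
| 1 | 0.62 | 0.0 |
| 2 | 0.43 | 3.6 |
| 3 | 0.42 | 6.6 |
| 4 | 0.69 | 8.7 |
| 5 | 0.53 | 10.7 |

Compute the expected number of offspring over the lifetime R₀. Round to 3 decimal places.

Survivorship from birth: l_x = p_1·p_2·…·p_x.
  l_1 = 0.62000
  l_2 = 0.26660
  l_3 = 0.11197
  l_4 = 0.07726
  l_5 = 0.04095
R₀ = Σ l_x b_x:
  age 1: 0.62000 × 0.0 = 0.0000
  age 2: 0.26660 × 3.6 = 0.9598
  age 3: 0.11197 × 6.6 = 0.7390
  age 4: 0.07726 × 8.7 = 0.6722
  age 5: 0.04095 × 10.7 = 0.4382
R₀ = 0.0000 + 0.9598 + 0.7390 + 0.6722 + 0.4382 = 2.8091

2.809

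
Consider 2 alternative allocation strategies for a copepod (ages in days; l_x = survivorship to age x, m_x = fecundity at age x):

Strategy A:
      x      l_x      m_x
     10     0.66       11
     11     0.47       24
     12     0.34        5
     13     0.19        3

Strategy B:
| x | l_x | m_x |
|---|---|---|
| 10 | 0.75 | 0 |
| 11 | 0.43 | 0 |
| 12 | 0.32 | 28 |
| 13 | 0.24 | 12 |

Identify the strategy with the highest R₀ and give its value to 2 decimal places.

20.81

Strategy A: R₀ = 0.66×11 + 0.47×24 + 0.34×5 + 0.19×3 = 20.8100
Strategy B: R₀ = 0.75×0 + 0.43×0 + 0.32×28 + 0.24×12 = 11.8400
Highest R₀: strategy A with 20.8100.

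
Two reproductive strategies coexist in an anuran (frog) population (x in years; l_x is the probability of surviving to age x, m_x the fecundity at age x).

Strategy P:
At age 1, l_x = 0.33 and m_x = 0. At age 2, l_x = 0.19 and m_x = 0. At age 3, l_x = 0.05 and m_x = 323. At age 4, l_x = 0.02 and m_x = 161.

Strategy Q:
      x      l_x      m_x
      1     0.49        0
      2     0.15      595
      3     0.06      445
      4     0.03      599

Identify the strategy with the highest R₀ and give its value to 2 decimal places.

Strategy P: R₀ = 0.33×0 + 0.19×0 + 0.05×323 + 0.02×161 = 19.3700
Strategy Q: R₀ = 0.49×0 + 0.15×595 + 0.06×445 + 0.03×599 = 133.9200
Highest R₀: strategy Q with 133.9200.

133.92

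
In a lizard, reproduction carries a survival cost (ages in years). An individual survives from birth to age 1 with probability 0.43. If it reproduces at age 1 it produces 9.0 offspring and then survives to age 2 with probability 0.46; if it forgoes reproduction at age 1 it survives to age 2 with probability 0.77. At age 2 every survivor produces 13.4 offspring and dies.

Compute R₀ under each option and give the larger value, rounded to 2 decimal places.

6.52

breed at age 1: R₀ = 0.43 × (9.0 + 0.46 × 13.4) = 0.43 × 15.1640 = 6.5205
delay to age 2: R₀ = 0.43 × (0.77 × 13.4) = 0.43 × 10.3180 = 4.4367
Higher: breed at age 1 (6.5205).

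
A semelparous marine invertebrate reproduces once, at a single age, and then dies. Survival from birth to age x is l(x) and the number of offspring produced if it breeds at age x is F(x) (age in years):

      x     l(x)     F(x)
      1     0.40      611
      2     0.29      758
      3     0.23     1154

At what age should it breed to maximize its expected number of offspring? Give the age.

Expected offspring if breeding at age x = l(x) × F(x):
  age 1: 0.40 × 611 = 244.400
  age 2: 0.29 × 758 = 219.820
  age 3: 0.23 × 1154 = 265.420
Maximum at age 3 (265.420).

3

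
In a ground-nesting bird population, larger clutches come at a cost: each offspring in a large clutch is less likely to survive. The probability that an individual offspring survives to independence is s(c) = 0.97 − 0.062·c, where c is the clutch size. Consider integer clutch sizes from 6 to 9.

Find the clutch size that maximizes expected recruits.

Expected recruits = c × s(c):
  c=6: 6 × 0.598 = 3.588
  c=7: 7 × 0.536 = 3.752
  c=8: 8 × 0.474 = 3.792
  c=9: 9 × 0.412 = 3.708
Maximum at c = 8 (3.792 recruits).

8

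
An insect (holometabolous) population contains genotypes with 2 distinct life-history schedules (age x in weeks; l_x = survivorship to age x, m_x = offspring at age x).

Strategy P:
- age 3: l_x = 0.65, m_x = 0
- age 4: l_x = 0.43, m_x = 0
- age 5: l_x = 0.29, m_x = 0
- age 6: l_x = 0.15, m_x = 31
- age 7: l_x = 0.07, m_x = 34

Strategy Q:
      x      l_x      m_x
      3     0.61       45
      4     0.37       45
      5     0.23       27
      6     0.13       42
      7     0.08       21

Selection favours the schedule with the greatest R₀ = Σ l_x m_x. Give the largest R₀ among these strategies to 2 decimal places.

Strategy P: R₀ = 0.65×0 + 0.43×0 + 0.29×0 + 0.15×31 + 0.07×34 = 7.0300
Strategy Q: R₀ = 0.61×45 + 0.37×45 + 0.23×27 + 0.13×42 + 0.08×21 = 57.4500
Highest R₀: strategy Q with 57.4500.

57.45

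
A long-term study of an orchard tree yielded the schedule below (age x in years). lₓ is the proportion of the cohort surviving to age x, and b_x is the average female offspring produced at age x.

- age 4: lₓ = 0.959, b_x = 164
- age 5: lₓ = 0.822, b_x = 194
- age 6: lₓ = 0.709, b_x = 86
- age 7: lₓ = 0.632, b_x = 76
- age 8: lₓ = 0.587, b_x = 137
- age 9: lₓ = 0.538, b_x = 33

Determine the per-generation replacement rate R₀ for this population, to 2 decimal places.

R₀ = Σ lₓ b_x:
  age 4: 0.959 × 164 = 157.2760
  age 5: 0.822 × 194 = 159.4680
  age 6: 0.709 × 86 = 60.9740
  age 7: 0.632 × 76 = 48.0320
  age 8: 0.587 × 137 = 80.4190
  age 9: 0.538 × 33 = 17.7540
R₀ = 157.2760 + 159.4680 + 60.9740 + 48.0320 + 80.4190 + 17.7540 = 523.9230

523.92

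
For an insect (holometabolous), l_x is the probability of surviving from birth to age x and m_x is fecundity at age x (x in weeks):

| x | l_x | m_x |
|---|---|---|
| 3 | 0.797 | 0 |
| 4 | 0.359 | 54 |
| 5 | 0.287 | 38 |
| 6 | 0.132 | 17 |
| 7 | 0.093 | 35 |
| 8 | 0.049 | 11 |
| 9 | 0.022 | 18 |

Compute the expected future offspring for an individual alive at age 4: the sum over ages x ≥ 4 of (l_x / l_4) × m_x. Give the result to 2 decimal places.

l_4 = 0.359. Conditional survival from age 4 to x is l_x / l_4.
  x=4: (0.359/0.359) × 54 = 54.0000
  x=5: (0.287/0.359) × 38 = 30.3788
  x=6: (0.132/0.359) × 17 = 6.2507
  x=7: (0.093/0.359) × 35 = 9.0669
  x=8: (0.049/0.359) × 11 = 1.5014
  x=9: (0.022/0.359) × 18 = 1.1031
Sum = 54.0000 + 30.3788 + 6.2507 + 9.0669 + 1.5014 + 1.1031 = 102.3008

102.30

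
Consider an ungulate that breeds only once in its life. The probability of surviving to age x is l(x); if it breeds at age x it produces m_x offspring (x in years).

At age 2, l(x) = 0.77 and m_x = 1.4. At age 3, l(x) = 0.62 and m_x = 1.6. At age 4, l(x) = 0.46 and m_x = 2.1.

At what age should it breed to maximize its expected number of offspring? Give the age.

2

Expected offspring if breeding at age x = l(x) × m_x:
  age 2: 0.77 × 1.4 = 1.078
  age 3: 0.62 × 1.6 = 0.992
  age 4: 0.46 × 2.1 = 0.966
Maximum at age 2 (1.078).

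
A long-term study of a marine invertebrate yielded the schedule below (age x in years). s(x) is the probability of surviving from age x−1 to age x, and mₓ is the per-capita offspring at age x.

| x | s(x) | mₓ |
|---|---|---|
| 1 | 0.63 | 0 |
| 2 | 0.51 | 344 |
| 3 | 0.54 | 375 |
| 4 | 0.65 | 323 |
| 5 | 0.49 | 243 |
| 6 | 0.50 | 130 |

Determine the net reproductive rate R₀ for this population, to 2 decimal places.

229.04

Survivorship from birth: l_x = s_1·s_2·…·s_x.
  l_1 = 0.63000
  l_2 = 0.32130
  l_3 = 0.17350
  l_4 = 0.11278
  l_5 = 0.05526
  l_6 = 0.02763
R₀ = Σ l_x mₓ:
  age 1: 0.63000 × 0 = 0.0000
  age 2: 0.32130 × 344 = 110.5272
  age 3: 0.17350 × 375 = 65.0625
  age 4: 0.11278 × 323 = 36.4279
  age 5: 0.05526 × 243 = 13.4282
  age 6: 0.02763 × 130 = 3.5919
R₀ = 0.0000 + 110.5272 + 65.0625 + 36.4279 + 13.4282 + 3.5919 = 229.0377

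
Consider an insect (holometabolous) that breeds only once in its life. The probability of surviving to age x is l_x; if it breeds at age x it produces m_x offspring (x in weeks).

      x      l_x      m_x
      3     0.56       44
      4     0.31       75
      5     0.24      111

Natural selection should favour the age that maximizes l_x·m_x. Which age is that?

5

Expected offspring if breeding at age x = l_x × m_x:
  age 3: 0.56 × 44 = 24.640
  age 4: 0.31 × 75 = 23.250
  age 5: 0.24 × 111 = 26.640
Maximum at age 5 (26.640).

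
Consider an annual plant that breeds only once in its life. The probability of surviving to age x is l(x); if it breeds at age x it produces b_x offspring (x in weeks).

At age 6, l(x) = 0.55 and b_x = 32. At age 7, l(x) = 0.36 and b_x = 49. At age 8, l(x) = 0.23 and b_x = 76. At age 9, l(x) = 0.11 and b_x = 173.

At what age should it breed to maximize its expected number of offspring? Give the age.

9

Expected offspring if breeding at age x = l(x) × b_x:
  age 6: 0.55 × 32 = 17.600
  age 7: 0.36 × 49 = 17.640
  age 8: 0.23 × 76 = 17.480
  age 9: 0.11 × 173 = 19.030
Maximum at age 9 (19.030).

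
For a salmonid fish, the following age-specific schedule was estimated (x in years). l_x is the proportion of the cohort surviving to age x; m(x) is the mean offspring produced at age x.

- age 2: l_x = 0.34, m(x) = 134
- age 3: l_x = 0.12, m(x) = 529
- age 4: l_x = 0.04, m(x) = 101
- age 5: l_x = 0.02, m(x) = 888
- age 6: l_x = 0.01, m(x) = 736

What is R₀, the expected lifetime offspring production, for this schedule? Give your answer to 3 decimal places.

138.200

R₀ = Σ l_x m(x):
  age 2: 0.34 × 134 = 45.5600
  age 3: 0.12 × 529 = 63.4800
  age 4: 0.04 × 101 = 4.0400
  age 5: 0.02 × 888 = 17.7600
  age 6: 0.01 × 736 = 7.3600
R₀ = 45.5600 + 63.4800 + 4.0400 + 17.7600 + 7.3600 = 138.2000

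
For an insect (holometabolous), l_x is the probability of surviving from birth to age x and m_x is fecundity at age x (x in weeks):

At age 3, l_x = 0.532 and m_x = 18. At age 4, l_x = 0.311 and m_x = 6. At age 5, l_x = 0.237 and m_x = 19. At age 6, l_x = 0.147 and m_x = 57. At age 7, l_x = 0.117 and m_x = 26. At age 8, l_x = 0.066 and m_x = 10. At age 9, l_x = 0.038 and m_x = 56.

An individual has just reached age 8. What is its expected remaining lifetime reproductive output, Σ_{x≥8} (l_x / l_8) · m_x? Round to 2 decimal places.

l_8 = 0.066. Conditional survival from age 8 to x is l_x / l_8.
  x=8: (0.066/0.066) × 10 = 10.0000
  x=9: (0.038/0.066) × 56 = 32.2424
Sum = 10.0000 + 32.2424 = 42.2424

42.24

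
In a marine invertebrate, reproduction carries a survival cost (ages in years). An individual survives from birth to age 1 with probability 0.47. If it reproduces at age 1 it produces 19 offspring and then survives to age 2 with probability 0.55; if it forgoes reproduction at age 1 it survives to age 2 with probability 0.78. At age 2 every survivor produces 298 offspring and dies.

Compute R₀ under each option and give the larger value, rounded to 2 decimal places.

109.25

breed at age 1: R₀ = 0.47 × (19 + 0.55 × 298) = 0.47 × 182.9000 = 85.9630
delay to age 2: R₀ = 0.47 × (0.78 × 298) = 0.47 × 232.4400 = 109.2468
Higher: delay to age 2 (109.2468).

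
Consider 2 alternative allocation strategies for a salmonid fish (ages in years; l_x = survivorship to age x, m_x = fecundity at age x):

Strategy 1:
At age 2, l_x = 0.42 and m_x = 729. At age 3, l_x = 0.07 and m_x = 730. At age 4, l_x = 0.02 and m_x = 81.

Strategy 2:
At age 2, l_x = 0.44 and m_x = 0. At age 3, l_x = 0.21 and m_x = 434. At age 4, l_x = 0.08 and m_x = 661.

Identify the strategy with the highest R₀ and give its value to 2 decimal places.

358.90

Strategy 1: R₀ = 0.42×729 + 0.07×730 + 0.02×81 = 358.9000
Strategy 2: R₀ = 0.44×0 + 0.21×434 + 0.08×661 = 144.0200
Highest R₀: strategy 1 with 358.9000.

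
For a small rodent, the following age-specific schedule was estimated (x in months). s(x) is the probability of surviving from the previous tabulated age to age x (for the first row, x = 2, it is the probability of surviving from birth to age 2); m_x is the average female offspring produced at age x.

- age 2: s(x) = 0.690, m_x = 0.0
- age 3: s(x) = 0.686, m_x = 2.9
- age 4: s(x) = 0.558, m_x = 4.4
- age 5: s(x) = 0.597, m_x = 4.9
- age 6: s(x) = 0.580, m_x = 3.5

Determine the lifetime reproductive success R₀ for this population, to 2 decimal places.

3.63

Survivorship from birth: l_x = s_2·s_3·…·s_x.
  l_2 = 0.69000
  l_3 = 0.47334
  l_4 = 0.26412
  l_5 = 0.15768
  l_6 = 0.09146
R₀ = Σ l_x m_x:
  age 2: 0.69000 × 0.0 = 0.0000
  age 3: 0.47334 × 2.9 = 1.3727
  age 4: 0.26412 × 4.4 = 1.1621
  age 5: 0.15768 × 4.9 = 0.7726
  age 6: 0.09146 × 3.5 = 0.3201
R₀ = 0.0000 + 1.3727 + 1.1621 + 0.7726 + 0.3201 = 3.6276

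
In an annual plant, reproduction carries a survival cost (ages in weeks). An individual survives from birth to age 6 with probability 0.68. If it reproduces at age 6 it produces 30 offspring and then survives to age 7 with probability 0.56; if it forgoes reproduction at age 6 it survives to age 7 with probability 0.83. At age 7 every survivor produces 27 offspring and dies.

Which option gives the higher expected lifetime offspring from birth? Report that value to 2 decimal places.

breed at age 6: R₀ = 0.68 × (30 + 0.56 × 27) = 0.68 × 45.1200 = 30.6816
delay to age 7: R₀ = 0.68 × (0.83 × 27) = 0.68 × 22.4100 = 15.2388
Higher: breed at age 6 (30.6816).

30.68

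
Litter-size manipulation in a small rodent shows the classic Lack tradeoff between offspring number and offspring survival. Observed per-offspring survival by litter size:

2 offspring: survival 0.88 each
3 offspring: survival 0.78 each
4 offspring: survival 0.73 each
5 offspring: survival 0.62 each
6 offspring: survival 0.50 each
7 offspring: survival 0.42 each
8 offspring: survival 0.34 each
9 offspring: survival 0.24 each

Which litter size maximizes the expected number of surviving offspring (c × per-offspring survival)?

Expected surviving offspring = c × s(c):
  c=2: 2 × 0.88 = 1.760
  c=3: 3 × 0.78 = 2.340
  c=4: 4 × 0.73 = 2.920
  c=5: 5 × 0.62 = 3.100
  c=6: 6 × 0.50 = 3.000
  c=7: 7 × 0.42 = 2.940
  c=8: 8 × 0.34 = 2.720
  c=9: 9 × 0.24 = 2.160
Maximum at c = 5 (3.100 surviving offspring).

5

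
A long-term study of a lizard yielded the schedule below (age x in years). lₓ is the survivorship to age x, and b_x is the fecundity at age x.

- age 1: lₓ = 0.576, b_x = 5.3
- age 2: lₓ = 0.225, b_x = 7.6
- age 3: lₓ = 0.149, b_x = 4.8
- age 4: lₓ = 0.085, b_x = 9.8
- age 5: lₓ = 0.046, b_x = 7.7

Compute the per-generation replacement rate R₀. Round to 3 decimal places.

6.665

R₀ = Σ lₓ b_x:
  age 1: 0.576 × 5.3 = 3.0528
  age 2: 0.225 × 7.6 = 1.7100
  age 3: 0.149 × 4.8 = 0.7152
  age 4: 0.085 × 9.8 = 0.8330
  age 5: 0.046 × 7.7 = 0.3542
R₀ = 3.0528 + 1.7100 + 0.7152 + 0.8330 + 0.3542 = 6.6652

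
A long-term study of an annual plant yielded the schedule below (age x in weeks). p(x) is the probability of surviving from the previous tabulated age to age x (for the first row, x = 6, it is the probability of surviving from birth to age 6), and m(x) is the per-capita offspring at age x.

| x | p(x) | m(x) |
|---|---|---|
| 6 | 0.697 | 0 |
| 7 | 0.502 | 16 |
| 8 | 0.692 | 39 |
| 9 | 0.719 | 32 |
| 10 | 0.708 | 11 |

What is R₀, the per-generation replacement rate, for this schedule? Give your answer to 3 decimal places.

21.968

Survivorship from birth: l_x = p_6·p_7·…·p_x.
  l_6 = 0.69700
  l_7 = 0.34989
  l_8 = 0.24213
  l_9 = 0.17409
  l_10 = 0.12326
R₀ = Σ l_x m(x):
  age 6: 0.69700 × 0 = 0.0000
  age 7: 0.34989 × 16 = 5.5982
  age 8: 0.24213 × 39 = 9.4431
  age 9: 0.17409 × 32 = 5.5709
  age 10: 0.12326 × 11 = 1.3559
R₀ = 0.0000 + 5.5982 + 9.4431 + 5.5709 + 1.3559 = 21.9680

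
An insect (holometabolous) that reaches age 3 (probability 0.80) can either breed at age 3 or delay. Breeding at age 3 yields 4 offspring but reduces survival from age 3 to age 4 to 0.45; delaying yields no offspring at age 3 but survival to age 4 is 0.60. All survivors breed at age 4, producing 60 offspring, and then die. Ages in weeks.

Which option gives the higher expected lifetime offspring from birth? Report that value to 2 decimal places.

breed at age 3: R₀ = 0.80 × (4 + 0.45 × 60) = 0.80 × 31.0000 = 24.8000
delay to age 4: R₀ = 0.80 × (0.60 × 60) = 0.80 × 36.0000 = 28.8000
Higher: delay to age 4 (28.8000).

28.80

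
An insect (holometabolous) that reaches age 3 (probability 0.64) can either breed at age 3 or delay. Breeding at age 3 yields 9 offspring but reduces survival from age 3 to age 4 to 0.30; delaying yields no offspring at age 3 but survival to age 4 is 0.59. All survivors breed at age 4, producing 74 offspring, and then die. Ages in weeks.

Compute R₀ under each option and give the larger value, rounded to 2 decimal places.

breed at age 3: R₀ = 0.64 × (9 + 0.30 × 74) = 0.64 × 31.2000 = 19.9680
delay to age 4: R₀ = 0.64 × (0.59 × 74) = 0.64 × 43.6600 = 27.9424
Higher: delay to age 4 (27.9424).

27.94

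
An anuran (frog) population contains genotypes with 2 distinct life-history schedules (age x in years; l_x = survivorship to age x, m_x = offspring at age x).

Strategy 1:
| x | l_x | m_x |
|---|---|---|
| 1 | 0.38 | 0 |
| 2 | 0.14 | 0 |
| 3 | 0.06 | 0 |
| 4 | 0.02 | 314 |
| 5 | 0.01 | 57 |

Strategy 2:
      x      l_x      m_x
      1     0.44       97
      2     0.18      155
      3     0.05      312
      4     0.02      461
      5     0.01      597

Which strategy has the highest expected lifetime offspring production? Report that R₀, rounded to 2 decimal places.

101.37

Strategy 1: R₀ = 0.38×0 + 0.14×0 + 0.06×0 + 0.02×314 + 0.01×57 = 6.8500
Strategy 2: R₀ = 0.44×97 + 0.18×155 + 0.05×312 + 0.02×461 + 0.01×597 = 101.3700
Highest R₀: strategy 2 with 101.3700.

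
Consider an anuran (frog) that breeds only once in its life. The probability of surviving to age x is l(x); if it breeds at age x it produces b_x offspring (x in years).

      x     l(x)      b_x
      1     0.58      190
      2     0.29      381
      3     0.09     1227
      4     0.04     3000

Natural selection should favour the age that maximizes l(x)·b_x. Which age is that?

4

Expected offspring if breeding at age x = l(x) × b_x:
  age 1: 0.58 × 190 = 110.200
  age 2: 0.29 × 381 = 110.490
  age 3: 0.09 × 1227 = 110.430
  age 4: 0.04 × 3000 = 120.000
Maximum at age 4 (120.000).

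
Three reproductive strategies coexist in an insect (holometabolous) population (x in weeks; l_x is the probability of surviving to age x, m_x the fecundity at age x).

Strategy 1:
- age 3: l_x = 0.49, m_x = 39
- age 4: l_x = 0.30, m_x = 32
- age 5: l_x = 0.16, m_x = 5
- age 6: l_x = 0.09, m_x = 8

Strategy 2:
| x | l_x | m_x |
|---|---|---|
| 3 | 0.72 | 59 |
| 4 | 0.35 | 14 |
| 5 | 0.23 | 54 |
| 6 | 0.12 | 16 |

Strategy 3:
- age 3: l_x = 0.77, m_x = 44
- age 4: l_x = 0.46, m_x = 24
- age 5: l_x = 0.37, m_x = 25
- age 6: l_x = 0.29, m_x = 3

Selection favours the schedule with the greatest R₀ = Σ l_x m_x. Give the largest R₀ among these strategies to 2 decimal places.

61.72

Strategy 1: R₀ = 0.49×39 + 0.30×32 + 0.16×5 + 0.09×8 = 30.2300
Strategy 2: R₀ = 0.72×59 + 0.35×14 + 0.23×54 + 0.12×16 = 61.7200
Strategy 3: R₀ = 0.77×44 + 0.46×24 + 0.37×25 + 0.29×3 = 55.0400
Highest R₀: strategy 2 with 61.7200.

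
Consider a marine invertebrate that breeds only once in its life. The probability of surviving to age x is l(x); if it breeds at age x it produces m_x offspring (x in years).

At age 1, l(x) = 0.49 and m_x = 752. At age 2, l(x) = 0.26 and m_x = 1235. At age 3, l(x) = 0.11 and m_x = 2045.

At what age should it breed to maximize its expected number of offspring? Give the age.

Expected offspring if breeding at age x = l(x) × m_x:
  age 1: 0.49 × 752 = 368.480
  age 2: 0.26 × 1235 = 321.100
  age 3: 0.11 × 2045 = 224.950
Maximum at age 1 (368.480).

1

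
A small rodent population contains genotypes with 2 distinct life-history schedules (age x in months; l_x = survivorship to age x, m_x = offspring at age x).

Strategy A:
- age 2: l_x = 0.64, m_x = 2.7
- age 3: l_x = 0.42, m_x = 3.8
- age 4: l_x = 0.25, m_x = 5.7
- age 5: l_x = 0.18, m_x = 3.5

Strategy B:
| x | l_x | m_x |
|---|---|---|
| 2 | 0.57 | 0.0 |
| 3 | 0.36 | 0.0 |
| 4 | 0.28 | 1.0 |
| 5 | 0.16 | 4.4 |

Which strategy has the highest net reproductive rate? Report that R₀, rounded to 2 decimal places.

5.38

Strategy A: R₀ = 0.64×2.7 + 0.42×3.8 + 0.25×5.7 + 0.18×3.5 = 5.3790
Strategy B: R₀ = 0.57×0.0 + 0.36×0.0 + 0.28×1.0 + 0.16×4.4 = 0.9840
Highest R₀: strategy A with 5.3790.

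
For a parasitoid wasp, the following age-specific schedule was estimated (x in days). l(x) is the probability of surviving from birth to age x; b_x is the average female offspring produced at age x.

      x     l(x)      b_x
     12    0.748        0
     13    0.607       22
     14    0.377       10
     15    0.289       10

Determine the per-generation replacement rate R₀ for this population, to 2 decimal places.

20.01

R₀ = Σ l(x) b_x:
  age 12: 0.748 × 0 = 0.0000
  age 13: 0.607 × 22 = 13.3540
  age 14: 0.377 × 10 = 3.7700
  age 15: 0.289 × 10 = 2.8900
R₀ = 0.0000 + 13.3540 + 3.7700 + 2.8900 = 20.0140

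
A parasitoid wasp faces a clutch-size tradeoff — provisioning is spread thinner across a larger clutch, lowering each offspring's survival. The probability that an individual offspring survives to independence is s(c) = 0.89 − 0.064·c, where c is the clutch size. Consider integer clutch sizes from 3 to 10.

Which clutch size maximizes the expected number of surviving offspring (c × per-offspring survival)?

7

Expected surviving offspring = c × s(c):
  c=3: 3 × 0.698 = 2.094
  c=4: 4 × 0.634 = 2.536
  c=5: 5 × 0.570 = 2.850
  c=6: 6 × 0.506 = 3.036
  c=7: 7 × 0.442 = 3.094
  c=8: 8 × 0.378 = 3.024
  c=9: 9 × 0.314 = 2.826
  c=10: 10 × 0.250 = 2.500
Maximum at c = 7 (3.094 surviving offspring).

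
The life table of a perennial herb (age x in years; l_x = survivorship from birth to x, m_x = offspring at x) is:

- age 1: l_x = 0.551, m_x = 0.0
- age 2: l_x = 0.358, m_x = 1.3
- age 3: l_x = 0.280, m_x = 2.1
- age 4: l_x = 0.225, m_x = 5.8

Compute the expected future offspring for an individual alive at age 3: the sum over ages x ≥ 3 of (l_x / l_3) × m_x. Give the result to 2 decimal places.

l_3 = 0.280. Conditional survival from age 3 to x is l_x / l_3.
  x=3: (0.280/0.280) × 2.1 = 2.1000
  x=4: (0.225/0.280) × 5.8 = 4.6607
Sum = 2.1000 + 4.6607 = 6.7607

6.76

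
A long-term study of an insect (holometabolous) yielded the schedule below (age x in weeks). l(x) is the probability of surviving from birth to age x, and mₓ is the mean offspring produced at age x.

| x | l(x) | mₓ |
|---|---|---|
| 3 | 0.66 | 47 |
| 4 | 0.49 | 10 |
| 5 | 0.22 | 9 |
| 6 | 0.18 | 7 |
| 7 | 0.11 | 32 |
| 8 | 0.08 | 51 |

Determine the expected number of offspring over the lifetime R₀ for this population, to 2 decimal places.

46.76

R₀ = Σ l(x) mₓ:
  age 3: 0.66 × 47 = 31.0200
  age 4: 0.49 × 10 = 4.9000
  age 5: 0.22 × 9 = 1.9800
  age 6: 0.18 × 7 = 1.2600
  age 7: 0.11 × 32 = 3.5200
  age 8: 0.08 × 51 = 4.0800
R₀ = 31.0200 + 4.9000 + 1.9800 + 1.2600 + 3.5200 + 4.0800 = 46.7600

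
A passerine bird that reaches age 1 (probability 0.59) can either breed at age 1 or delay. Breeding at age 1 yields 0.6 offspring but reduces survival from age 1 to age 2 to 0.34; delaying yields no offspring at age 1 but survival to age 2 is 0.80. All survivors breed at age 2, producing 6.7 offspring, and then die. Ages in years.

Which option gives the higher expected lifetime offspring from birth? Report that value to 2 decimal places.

3.16

breed at age 1: R₀ = 0.59 × (0.6 + 0.34 × 6.7) = 0.59 × 2.8780 = 1.6980
delay to age 2: R₀ = 0.59 × (0.80 × 6.7) = 0.59 × 5.3600 = 3.1624
Higher: delay to age 2 (3.1624).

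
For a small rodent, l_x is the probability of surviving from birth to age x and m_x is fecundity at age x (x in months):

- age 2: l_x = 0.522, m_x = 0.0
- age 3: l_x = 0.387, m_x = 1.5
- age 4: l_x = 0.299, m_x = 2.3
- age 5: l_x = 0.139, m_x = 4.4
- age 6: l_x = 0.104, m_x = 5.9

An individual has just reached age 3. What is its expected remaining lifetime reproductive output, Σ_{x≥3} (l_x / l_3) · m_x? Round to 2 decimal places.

l_3 = 0.387. Conditional survival from age 3 to x is l_x / l_3.
  x=3: (0.387/0.387) × 1.5 = 1.5000
  x=4: (0.299/0.387) × 2.3 = 1.7770
  x=5: (0.139/0.387) × 4.4 = 1.5804
  x=6: (0.104/0.387) × 5.9 = 1.5855
Sum = 1.5000 + 1.7770 + 1.5804 + 1.5855 = 6.4429

6.44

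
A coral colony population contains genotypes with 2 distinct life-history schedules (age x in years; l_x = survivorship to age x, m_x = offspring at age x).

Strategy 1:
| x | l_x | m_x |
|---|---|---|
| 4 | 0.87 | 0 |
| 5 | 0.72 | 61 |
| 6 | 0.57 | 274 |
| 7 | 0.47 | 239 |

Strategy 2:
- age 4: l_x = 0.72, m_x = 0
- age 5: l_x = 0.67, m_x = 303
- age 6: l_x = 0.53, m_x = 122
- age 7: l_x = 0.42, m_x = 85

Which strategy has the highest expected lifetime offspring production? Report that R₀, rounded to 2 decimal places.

312.43

Strategy 1: R₀ = 0.87×0 + 0.72×61 + 0.57×274 + 0.47×239 = 312.4300
Strategy 2: R₀ = 0.72×0 + 0.67×303 + 0.53×122 + 0.42×85 = 303.3700
Highest R₀: strategy 1 with 312.4300.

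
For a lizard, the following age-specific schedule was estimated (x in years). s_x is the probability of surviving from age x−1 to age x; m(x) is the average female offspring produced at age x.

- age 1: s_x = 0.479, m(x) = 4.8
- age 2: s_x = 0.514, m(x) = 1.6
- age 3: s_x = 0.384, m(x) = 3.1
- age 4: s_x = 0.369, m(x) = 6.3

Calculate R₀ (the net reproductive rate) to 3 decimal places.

Survivorship from birth: l_x = s_1·s_2·…·s_x.
  l_1 = 0.47900
  l_2 = 0.24621
  l_3 = 0.09454
  l_4 = 0.03489
R₀ = Σ l_x m(x):
  age 1: 0.47900 × 4.8 = 2.2992
  age 2: 0.24621 × 1.6 = 0.3939
  age 3: 0.09454 × 3.1 = 0.2931
  age 4: 0.03489 × 6.3 = 0.2198
R₀ = 2.2992 + 0.3939 + 0.2931 + 0.2198 = 3.2060

3.206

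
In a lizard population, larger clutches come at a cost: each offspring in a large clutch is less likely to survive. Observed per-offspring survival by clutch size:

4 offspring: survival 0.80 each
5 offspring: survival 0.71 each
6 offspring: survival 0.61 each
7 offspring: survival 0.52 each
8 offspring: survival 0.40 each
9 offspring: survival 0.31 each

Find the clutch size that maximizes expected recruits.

Expected recruits = c × s(c):
  c=4: 4 × 0.80 = 3.200
  c=5: 5 × 0.71 = 3.550
  c=6: 6 × 0.61 = 3.660
  c=7: 7 × 0.52 = 3.640
  c=8: 8 × 0.40 = 3.200
  c=9: 9 × 0.31 = 2.790
Maximum at c = 6 (3.660 recruits).

6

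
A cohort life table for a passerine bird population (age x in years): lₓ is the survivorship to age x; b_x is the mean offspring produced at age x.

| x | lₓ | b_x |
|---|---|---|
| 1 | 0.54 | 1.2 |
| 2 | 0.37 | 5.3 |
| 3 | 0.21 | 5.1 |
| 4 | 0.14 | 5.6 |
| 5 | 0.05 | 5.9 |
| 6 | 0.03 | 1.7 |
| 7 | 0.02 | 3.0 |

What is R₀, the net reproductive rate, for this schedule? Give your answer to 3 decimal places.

R₀ = Σ lₓ b_x:
  age 1: 0.54 × 1.2 = 0.6480
  age 2: 0.37 × 5.3 = 1.9610
  age 3: 0.21 × 5.1 = 1.0710
  age 4: 0.14 × 5.6 = 0.7840
  age 5: 0.05 × 5.9 = 0.2950
  age 6: 0.03 × 1.7 = 0.0510
  age 7: 0.02 × 3.0 = 0.0600
R₀ = 0.6480 + 1.9610 + 1.0710 + 0.7840 + 0.2950 + 0.0510 + 0.0600 = 4.8700

4.870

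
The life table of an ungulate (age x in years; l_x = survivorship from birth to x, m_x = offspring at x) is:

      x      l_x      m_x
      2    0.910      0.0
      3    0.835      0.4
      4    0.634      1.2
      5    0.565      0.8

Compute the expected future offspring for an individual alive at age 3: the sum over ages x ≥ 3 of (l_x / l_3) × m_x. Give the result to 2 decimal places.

1.85

l_3 = 0.835. Conditional survival from age 3 to x is l_x / l_3.
  x=3: (0.835/0.835) × 0.4 = 0.4000
  x=4: (0.634/0.835) × 1.2 = 0.9111
  x=5: (0.565/0.835) × 0.8 = 0.5413
Sum = 0.4000 + 0.9111 + 0.5413 = 1.8525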